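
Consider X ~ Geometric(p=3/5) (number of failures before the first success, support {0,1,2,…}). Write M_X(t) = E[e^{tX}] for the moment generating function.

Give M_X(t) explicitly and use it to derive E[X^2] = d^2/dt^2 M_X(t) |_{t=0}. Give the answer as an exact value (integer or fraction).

E[X^2] = D^2[M](0) = 14/9

M_X(t) = 3/(5*(1 - 2*e^(t)/5))
D^2[M](t) = (-12*e^(2*t) - 30*e^(t))/(8*e^(3*t) - 60*e^(2*t) + 150*e^(t) - 125)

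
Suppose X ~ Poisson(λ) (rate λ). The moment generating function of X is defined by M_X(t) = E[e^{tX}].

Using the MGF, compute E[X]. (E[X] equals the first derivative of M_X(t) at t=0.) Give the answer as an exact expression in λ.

M_X(t) = e^(λ*(e^(t) - 1))
D[M](t) = λ*e^(-λ)*e^(t)*e^(λ*e^(t))

E[X] = D[M](0) = λ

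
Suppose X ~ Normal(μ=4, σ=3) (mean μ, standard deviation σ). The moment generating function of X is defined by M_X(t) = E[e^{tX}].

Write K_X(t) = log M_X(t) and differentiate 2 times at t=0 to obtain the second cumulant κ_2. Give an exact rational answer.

κ_2 = K^(2)(0) = 9

M_X(t) = e^(9*t^2/2 + 4*t)
K_X(t) = log M_X(t) = 9*t^2/2 + 4*t
K^(2)(t) = 9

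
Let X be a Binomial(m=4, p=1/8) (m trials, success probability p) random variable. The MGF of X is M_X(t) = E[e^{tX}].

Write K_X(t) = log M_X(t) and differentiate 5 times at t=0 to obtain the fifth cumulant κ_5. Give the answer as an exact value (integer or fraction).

M_X(t) = (e^(t)/8 + 7/8)^4
K_X(t) = log M_X(t) = 4*log(e^(t)/8 + 7/8)
K^(5)(t) = (-28*e^(4*t) + 2156*e^(3*t) - 15092*e^(2*t) + 9604*e^(t))/(e^(5*t) + 35*e^(4*t) + 490*e^(3*t) + 3430*e^(2*t) + 12005*e^(t) + 16807)

κ_5 = K^(5)(0) = -105/1024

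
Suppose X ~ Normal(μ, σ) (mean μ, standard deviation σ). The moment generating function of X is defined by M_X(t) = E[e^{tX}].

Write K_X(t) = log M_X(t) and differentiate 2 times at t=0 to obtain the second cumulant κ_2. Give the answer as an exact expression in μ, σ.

M_X(t) = e^(μ*t + σ^2*t^2/2)
K_X(t) = log M_X(t) = μ*t + σ^2*t^2/2
K^(2)(t) = σ^2

κ_2 = K^(2)(0) = σ^2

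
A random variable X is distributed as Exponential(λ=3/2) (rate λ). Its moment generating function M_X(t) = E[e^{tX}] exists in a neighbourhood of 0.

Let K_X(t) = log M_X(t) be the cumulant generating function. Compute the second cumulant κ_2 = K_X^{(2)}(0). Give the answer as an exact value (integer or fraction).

M_X(t) = 3/(2*(3/2 - t))
K_X(t) = log M_X(t) = -log(3/2 - t) - log(2) + log(3)
D^2[K](t) = 4/(4*t^2 - 12*t + 9)

κ_2 = D^2[K](0) = 4/9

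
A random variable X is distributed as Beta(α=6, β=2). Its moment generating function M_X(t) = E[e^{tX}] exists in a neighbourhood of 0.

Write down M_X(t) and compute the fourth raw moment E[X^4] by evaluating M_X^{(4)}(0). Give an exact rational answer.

E[X^4] = M′′′′(0) = 21/55

M_X(t) = ₁F₁(6; 8; t)
M′(t) = 3*₁F₁(7; 9; t)/4
M′′(t) = 7*₁F₁(8; 10; t)/12
M′′′(t) = 7*₁F₁(9; 11; t)/15
M′′′′(t) = 21*₁F₁(10; 12; t)/55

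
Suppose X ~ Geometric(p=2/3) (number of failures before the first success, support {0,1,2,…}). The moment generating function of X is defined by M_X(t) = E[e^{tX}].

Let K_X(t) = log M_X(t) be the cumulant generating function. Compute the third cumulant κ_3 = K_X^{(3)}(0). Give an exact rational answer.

M_X(t) = 2/(3*(1 - e^(t)/3))
K_X(t) = log M_X(t) = -log(1 - e^(t)/3) - log(3) + log(2)
D^3[K](t) = (-3*e^(2*t) - 9*e^(t))/(e^(3*t) - 9*e^(2*t) + 27*e^(t) - 27)

κ_3 = D^3[K](0) = 3/2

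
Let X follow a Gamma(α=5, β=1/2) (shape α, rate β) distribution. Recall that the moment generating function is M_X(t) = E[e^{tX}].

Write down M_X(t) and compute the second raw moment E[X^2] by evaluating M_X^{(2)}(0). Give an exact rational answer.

M_X(t) = 1/(32*(1/2 - t)^5)
dM/dt = 10/(64*t^6 - 192*t^5 + 240*t^4 - 160*t^3 + 60*t^2 - 12*t + 1)
d^2M/dt^2 = -120/(128*t^7 - 448*t^6 + 672*t^5 - 560*t^4 + 280*t^3 - 84*t^2 + 14*t - 1)

E[X^2] = d^2M/dt^2 |_{t=0} = 120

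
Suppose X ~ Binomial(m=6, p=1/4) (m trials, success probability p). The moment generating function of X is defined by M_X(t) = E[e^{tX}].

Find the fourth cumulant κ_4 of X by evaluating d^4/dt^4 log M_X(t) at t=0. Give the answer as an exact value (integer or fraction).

M_X(t) = (e^(t)/4 + 3/4)^6
K_X(t) = log M_X(t) = 6*log(e^(t)/4 + 3/4)
D^4[K](t) = (18*e^(3*t) - 216*e^(2*t) + 162*e^(t))/(e^(4*t) + 12*e^(3*t) + 54*e^(2*t) + 108*e^(t) + 81)

κ_4 = D^4[K](0) = -9/64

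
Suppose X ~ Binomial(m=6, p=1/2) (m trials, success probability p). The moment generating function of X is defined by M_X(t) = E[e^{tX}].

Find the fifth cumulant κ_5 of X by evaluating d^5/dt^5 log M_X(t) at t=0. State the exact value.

κ_5 = d^5K/dt^5 |_{t=0} = 0

M_X(t) = (e^(t)/2 + 1/2)^6
K_X(t) = log M_X(t) = 6*log(e^(t)/2 + 1/2)
dK/dt = 6*e^(t)/(e^(t) + 1)
d^2K/dt^2 = 6*e^(t)/(e^(2*t) + 2*e^(t) + 1)
d^3K/dt^3 = (-6*e^(2*t) + 6*e^(t))/(e^(3*t) + 3*e^(2*t) + 3*e^(t) + 1)
d^4K/dt^4 = (6*e^(3*t) - 24*e^(2*t) + 6*e^(t))/(e^(4*t) + 4*e^(3*t) + 6*e^(2*t) + 4*e^(t) + 1)
d^5K/dt^5 = (-6*e^(4*t) + 66*e^(3*t) - 66*e^(2*t) + 6*e^(t))/(e^(5*t) + 5*e^(4*t) + 10*e^(3*t) + 10*e^(2*t) + 5*e^(t) + 1)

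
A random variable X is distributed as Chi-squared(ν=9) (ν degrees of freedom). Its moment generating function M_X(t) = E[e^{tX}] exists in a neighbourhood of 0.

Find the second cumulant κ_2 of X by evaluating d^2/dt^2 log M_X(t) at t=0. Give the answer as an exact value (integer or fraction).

κ_2 = K′′(0) = 18

M_X(t) = (1 - 2*t)^(-9/2)
K_X(t) = log M_X(t) = -9*log(1 - 2*t)/2
K′(t) = -9/(2*t - 1)
K′′(t) = 18/(4*t^2 - 4*t + 1)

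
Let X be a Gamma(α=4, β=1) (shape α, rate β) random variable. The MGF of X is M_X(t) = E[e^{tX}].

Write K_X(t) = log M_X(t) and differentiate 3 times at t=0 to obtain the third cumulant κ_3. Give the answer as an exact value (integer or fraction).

M_X(t) = (1 - t)^(-4)
K_X(t) = log M_X(t) = -4*log(1 - t)
dK/dt = -4/(t - 1)
d^2K/dt^2 = 4/(t^2 - 2*t + 1)
d^3K/dt^3 = -8/(t^3 - 3*t^2 + 3*t - 1)

κ_3 = d^3K/dt^3 |_{t=0} = 8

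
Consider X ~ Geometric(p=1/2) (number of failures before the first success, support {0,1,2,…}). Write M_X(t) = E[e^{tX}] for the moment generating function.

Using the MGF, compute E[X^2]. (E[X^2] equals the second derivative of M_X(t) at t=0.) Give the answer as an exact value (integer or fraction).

M_X(t) = 1/(2*(1 - e^(t)/2))
M^(2)(t) = (-e^(2*t) - 2*e^(t))/(e^(3*t) - 6*e^(2*t) + 12*e^(t) - 8)

E[X^2] = M^(2)(0) = 3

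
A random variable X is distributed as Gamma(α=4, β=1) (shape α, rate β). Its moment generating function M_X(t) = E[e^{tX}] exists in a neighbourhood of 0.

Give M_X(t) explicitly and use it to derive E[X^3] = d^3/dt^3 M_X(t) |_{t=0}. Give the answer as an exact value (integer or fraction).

M_X(t) = (1 - t)^(-4)
M^(3)(t) = -120/(t^7 - 7*t^6 + 21*t^5 - 35*t^4 + 35*t^3 - 21*t^2 + 7*t - 1)

E[X^3] = M^(3)(0) = 120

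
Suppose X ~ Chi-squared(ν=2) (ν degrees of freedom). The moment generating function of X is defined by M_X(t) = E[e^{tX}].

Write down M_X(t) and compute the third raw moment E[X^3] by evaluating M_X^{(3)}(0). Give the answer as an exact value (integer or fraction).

M_X(t) = 1/(1 - 2*t)
D^3[M](t) = 48/(16*t^4 - 32*t^3 + 24*t^2 - 8*t + 1)

E[X^3] = D^3[M](0) = 48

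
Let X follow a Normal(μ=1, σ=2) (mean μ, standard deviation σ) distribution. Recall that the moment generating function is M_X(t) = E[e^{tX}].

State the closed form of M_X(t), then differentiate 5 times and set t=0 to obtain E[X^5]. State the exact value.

E[X^5] = M^(5)(0) = 281

M_X(t) = e^(2*t^2 + t)
M^(5)(t) = 1024*t^5*e^(t)*e^(2*t^2) + 1280*t^4*e^(t)*e^(2*t^2) + 3200*t^3*e^(t)*e^(2*t^2) + 2080*t^2*e^(t)*e^(2*t^2) + 1460*t*e^(t)*e^(2*t^2) + 281*e^(t)*e^(2*t^2)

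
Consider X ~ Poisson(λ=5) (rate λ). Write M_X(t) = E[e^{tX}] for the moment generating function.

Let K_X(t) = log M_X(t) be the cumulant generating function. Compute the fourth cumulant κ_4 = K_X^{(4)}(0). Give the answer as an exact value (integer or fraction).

M_X(t) = e^(5*e^(t) - 5)
K_X(t) = log M_X(t) = 5*e^(t) - 5
K^(4)(t) = 5*e^(t)

κ_4 = K^(4)(0) = 5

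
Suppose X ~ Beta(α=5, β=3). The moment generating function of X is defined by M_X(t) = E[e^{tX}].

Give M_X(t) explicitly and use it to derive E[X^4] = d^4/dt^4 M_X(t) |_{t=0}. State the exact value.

M_X(t) = ₁F₁(5; 8; t)
M′(t) = 5*₁F₁(6; 9; t)/8
M′′(t) = 5*₁F₁(7; 10; t)/12
M′′′(t) = 7*₁F₁(8; 11; t)/24
M′′′′(t) = 7*₁F₁(9; 12; t)/33

E[X^4] = M′′′′(0) = 7/33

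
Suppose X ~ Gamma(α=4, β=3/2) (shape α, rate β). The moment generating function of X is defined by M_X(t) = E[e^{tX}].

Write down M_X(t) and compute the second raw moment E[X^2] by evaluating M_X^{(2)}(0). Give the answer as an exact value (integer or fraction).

E[X^2] = M′′(0) = 80/9

M_X(t) = 81/(16*(3/2 - t)^4)
M′(t) = -648/(32*t^5 - 240*t^4 + 720*t^3 - 1080*t^2 + 810*t - 243)
M′′(t) = 6480/(64*t^6 - 576*t^5 + 2160*t^4 - 4320*t^3 + 4860*t^2 - 2916*t + 729)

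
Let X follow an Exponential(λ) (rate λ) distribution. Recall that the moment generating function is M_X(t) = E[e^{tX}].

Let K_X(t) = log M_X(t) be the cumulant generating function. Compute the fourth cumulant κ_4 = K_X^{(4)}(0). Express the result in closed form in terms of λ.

M_X(t) = λ/(λ - t)
K_X(t) = log M_X(t) = log(λ) - log(λ - t)
K^(4)(t) = 6/(λ^4 - 4*λ^3*t + 6*λ^2*t^2 - 4*λ*t^3 + t^4)

κ_4 = K^(4)(0) = 6/λ^4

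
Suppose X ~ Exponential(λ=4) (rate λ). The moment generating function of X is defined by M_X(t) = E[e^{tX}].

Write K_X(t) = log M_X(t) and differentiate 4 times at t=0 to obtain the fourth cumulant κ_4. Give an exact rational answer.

κ_4 = K′′′′(0) = 3/128

M_X(t) = 4/(4 - t)
K_X(t) = log M_X(t) = -log(4 - t) + 2*log(2)
K′(t) = -1/(t - 4)
K′′(t) = 1/(t^2 - 8*t + 16)
K′′′(t) = -2/(t^3 - 12*t^2 + 48*t - 64)
K′′′′(t) = 6/(t^4 - 16*t^3 + 96*t^2 - 256*t + 256)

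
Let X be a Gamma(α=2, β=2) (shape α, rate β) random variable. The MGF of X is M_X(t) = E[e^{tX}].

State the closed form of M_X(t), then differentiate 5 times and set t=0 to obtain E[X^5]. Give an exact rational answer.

E[X^5] = d^5M/dt^5 |_{t=0} = 45/2

M_X(t) = 4/(2 - t)^2
dM/dt = -8/(t^3 - 6*t^2 + 12*t - 8)
d^2M/dt^2 = 24/(t^4 - 8*t^3 + 24*t^2 - 32*t + 16)
d^3M/dt^3 = -96/(t^5 - 10*t^4 + 40*t^3 - 80*t^2 + 80*t - 32)
d^4M/dt^4 = 480/(t^6 - 12*t^5 + 60*t^4 - 160*t^3 + 240*t^2 - 192*t + 64)
d^5M/dt^5 = -2880/(t^7 - 14*t^6 + 84*t^5 - 280*t^4 + 560*t^3 - 672*t^2 + 448*t - 128)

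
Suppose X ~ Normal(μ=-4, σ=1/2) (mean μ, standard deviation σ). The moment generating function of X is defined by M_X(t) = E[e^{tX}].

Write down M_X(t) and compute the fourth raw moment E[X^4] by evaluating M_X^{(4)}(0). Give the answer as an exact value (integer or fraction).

E[X^4] = M′′′′(0) = 4483/16

M_X(t) = e^(t^2/8 - 4*t)
M′(t) = t*e^(-4*t)*e^(t^2/8)/4 - 4*e^(-4*t)*e^(t^2/8)
M′′(t) = (t^2*e^(t^2/8) - 32*t*e^(t^2/8) + 260*e^(t^2/8))*e^(-4*t)/16
M′′′(t) = (t^3*e^(t^2/8) - 48*t^2*e^(t^2/8) + 780*t*e^(t^2/8) - 4288*e^(t^2/8))*e^(-4*t)/64
M′′′′(t) = (t^4*e^(t^2/8) - 64*t^3*e^(t^2/8) + 1560*t^2*e^(t^2/8) - 17152*t*e^(t^2/8) + 71728*e^(t^2/8))*e^(-4*t)/256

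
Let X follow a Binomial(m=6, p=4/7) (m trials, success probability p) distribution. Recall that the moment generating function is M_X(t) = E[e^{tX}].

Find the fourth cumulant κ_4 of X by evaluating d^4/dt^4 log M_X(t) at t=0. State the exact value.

M_X(t) = (4*e^(t)/7 + 3/7)^6
K_X(t) = log M_X(t) = 6*log(4*e^(t)/7 + 3/7)
D^4[K](t) = (1152*e^(3*t) - 3456*e^(2*t) + 648*e^(t))/(256*e^(4*t) + 768*e^(3*t) + 864*e^(2*t) + 432*e^(t) + 81)

κ_4 = D^4[K](0) = -1656/2401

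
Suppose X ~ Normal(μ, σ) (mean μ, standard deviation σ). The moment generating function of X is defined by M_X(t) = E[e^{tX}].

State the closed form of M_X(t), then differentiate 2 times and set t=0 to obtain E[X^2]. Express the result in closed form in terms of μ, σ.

M_X(t) = e^(μ*t + σ^2*t^2/2)
M^(2)(t) = μ^2*e^(μ*t)*e^(σ^2*t^2/2) + 2*μ*σ^2*t*e^(μ*t)*e^(σ^2*t^2/2) + σ^4*t^2*e^(μ*t)*e^(σ^2*t^2/2) + σ^2*e^(μ*t)*e^(σ^2*t^2/2)

E[X^2] = M^(2)(0) = μ^2 + σ^2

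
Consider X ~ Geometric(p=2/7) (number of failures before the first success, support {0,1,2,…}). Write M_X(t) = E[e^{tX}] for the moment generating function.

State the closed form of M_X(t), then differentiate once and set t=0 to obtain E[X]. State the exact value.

M_X(t) = 2/(7*(1 - 5*e^(t)/7))
M^(1)(t) = 10*e^(t)/(25*e^(2*t) - 70*e^(t) + 49)

E[X] = M^(1)(0) = 5/2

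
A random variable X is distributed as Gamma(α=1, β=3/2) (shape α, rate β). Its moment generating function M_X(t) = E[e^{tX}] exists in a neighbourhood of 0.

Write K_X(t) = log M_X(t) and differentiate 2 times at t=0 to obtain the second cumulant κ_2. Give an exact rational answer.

M_X(t) = 3/(2*(3/2 - t))
K_X(t) = log M_X(t) = -log(3/2 - t) - log(2) + log(3)
dK/dt = -2/(2*t - 3)
d^2K/dt^2 = 4/(4*t^2 - 12*t + 9)

κ_2 = d^2K/dt^2 |_{t=0} = 4/9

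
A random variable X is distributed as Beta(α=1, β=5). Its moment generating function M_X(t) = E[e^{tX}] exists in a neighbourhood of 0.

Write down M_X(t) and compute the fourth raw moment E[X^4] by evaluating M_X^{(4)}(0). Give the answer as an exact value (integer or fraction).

M_X(t) = ₁F₁(1; 6; t)
dM/dt = ₁F₁(2; 7; t)/6
d^2M/dt^2 = ₁F₁(3; 8; t)/21
d^3M/dt^3 = ₁F₁(4; 9; t)/56
d^4M/dt^4 = ₁F₁(5; 10; t)/126

E[X^4] = d^4M/dt^4 |_{t=0} = 1/126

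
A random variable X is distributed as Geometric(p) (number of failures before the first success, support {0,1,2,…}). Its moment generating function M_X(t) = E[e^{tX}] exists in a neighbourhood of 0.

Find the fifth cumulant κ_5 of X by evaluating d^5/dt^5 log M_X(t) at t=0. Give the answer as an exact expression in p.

κ_5 = K^(5)(0) = (p^4 - 15*p^3 + 50*p^2 - 60*p + 24)/p^5

M_X(t) = p/(-(1 - p)*e^(t) + 1)
K_X(t) = log M_X(t) = log(p) - log(-(1 - p)*e^(t) + 1)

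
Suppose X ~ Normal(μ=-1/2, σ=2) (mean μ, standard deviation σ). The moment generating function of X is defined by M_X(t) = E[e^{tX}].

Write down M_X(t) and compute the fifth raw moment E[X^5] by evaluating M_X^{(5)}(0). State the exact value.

E[X^5] = d^5M/dt^5 |_{t=0} = -4001/32

M_X(t) = e^(2*t^2 - t/2)
dM/dt = 4*t*e^(-t/2)*e^(2*t^2) - e^(-t/2)*e^(2*t^2)/2
d^2M/dt^2 = (64*t^2*e^(2*t^2) - 16*t*e^(2*t^2) + 17*e^(2*t^2))*e^(-t/2)/4
d^3M/dt^3 = (512*t^3*e^(2*t^2) - 192*t^2*e^(2*t^2) + 408*t*e^(2*t^2) - 49*e^(2*t^2))*e^(-t/2)/8
d^4M/dt^4 = (4096*t^4*e^(2*t^2) - 2048*t^3*e^(2*t^2) + 6528*t^2*e^(2*t^2) - 1568*t*e^(2*t^2) + 865*e^(2*t^2))*e^(-t/2)/16
d^5M/dt^5 = (32768*t^5*e^(2*t^2) - 20480*t^4*e^(2*t^2) + 87040*t^3*e^(2*t^2) - 31360*t^2*e^(2*t^2) + 34600*t*e^(2*t^2) - 4001*e^(2*t^2))*e^(-t/2)/32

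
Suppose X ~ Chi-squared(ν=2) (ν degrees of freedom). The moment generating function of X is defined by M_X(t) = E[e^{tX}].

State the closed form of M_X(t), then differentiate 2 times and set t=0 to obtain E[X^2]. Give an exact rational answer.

M_X(t) = 1/(1 - 2*t)
D^2[M](t) = -8/(8*t^3 - 12*t^2 + 6*t - 1)

E[X^2] = D^2[M](0) = 8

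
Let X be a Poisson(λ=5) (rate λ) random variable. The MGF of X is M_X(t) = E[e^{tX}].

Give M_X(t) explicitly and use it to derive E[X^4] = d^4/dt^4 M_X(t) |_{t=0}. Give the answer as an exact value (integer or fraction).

M_X(t) = e^(5*e^(t) - 5)
D^4[M](t) = (625*e^(4*t)*e^(5*e^(t)) + 750*e^(3*t)*e^(5*e^(t)) + 175*e^(2*t)*e^(5*e^(t)) + 5*e^(t)*e^(5*e^(t)))*e^(-5)

E[X^4] = D^4[M](0) = 1555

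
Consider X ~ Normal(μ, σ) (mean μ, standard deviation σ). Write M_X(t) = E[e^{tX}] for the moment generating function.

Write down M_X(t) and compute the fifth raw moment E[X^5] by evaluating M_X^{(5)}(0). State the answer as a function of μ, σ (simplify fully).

M_X(t) = e^(μ*t + σ^2*t^2/2)
M′(t) = μ*e^(μ*t)*e^(σ^2*t^2/2) + σ^2*t*e^(μ*t)*e^(σ^2*t^2/2)
M′′(t) = μ^2*e^(μ*t)*e^(σ^2*t^2/2) + 2*μ*σ^2*t*e^(μ*t)*e^(σ^2*t^2/2) + σ^4*t^2*e^(μ*t)*e^(σ^2*t^2/2) + σ^2*e^(μ*t)*e^(σ^2*t^2/2)

E[X^5] = M′′′′′(0) = μ*(μ^4 + 10*μ^2*σ^2 + 15*σ^4)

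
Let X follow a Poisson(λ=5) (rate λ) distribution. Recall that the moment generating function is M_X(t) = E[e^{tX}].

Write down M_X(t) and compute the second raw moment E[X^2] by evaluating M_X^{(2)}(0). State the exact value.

E[X^2] = D^2[M](0) = 30

M_X(t) = e^(5*e^(t) - 5)
D^2[M](t) = (25*e^(2*t)*e^(5*e^(t)) + 5*e^(t)*e^(5*e^(t)))*e^(-5)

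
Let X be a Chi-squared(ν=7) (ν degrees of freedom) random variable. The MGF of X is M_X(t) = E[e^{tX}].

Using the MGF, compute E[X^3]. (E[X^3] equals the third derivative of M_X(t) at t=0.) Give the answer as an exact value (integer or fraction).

E[X^3] = M′′′(0) = 693

M_X(t) = (1 - 2*t)^(-7/2)
M′(t) = 7/(16*t^4*√(1 - 2*t) - 32*t^3*√(1 - 2*t) + 24*t^2*√(1 - 2*t) - 8*t*√(1 - 2*t) + √(1 - 2*t))
M′′(t) = -63/(32*t^5*√(1 - 2*t) - 80*t^4*√(1 - 2*t) + 80*t^3*√(1 - 2*t) - 40*t^2*√(1 - 2*t) + 10*t*√(1 - 2*t) - √(1 - 2*t))
M′′′(t) = 693/(64*t^6*√(1 - 2*t) - 192*t^5*√(1 - 2*t) + 240*t^4*√(1 - 2*t) - 160*t^3*√(1 - 2*t) + 60*t^2*√(1 - 2*t) - 12*t*√(1 - 2*t) + √(1 - 2*t))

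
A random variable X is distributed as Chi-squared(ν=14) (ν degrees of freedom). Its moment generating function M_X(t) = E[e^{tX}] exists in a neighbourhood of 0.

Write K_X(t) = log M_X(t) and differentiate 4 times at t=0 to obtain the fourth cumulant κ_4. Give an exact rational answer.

M_X(t) = (1 - 2*t)^(-7)
K_X(t) = log M_X(t) = -7*log(1 - 2*t)
dK/dt = -14/(2*t - 1)
d^2K/dt^2 = 28/(4*t^2 - 4*t + 1)
d^3K/dt^3 = -112/(8*t^3 - 12*t^2 + 6*t - 1)
d^4K/dt^4 = 672/(16*t^4 - 32*t^3 + 24*t^2 - 8*t + 1)

κ_4 = d^4K/dt^4 |_{t=0} = 672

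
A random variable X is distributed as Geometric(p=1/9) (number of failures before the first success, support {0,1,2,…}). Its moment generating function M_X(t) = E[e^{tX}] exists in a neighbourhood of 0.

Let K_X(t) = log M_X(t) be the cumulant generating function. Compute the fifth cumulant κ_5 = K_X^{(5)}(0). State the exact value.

M_X(t) = 1/(9*(1 - 8*e^(t)/9))
K_X(t) = log M_X(t) = -log(1 - 8*e^(t)/9) - 2*log(3)
K′(t) = -8*e^(t)/(8*e^(t) - 9)
K′′(t) = 72*e^(t)/(64*e^(2*t) - 144*e^(t) + 81)
K′′′(t) = (-576*e^(2*t) - 648*e^(t))/(512*e^(3*t) - 1728*e^(2*t) + 1944*e^(t) - 729)
K′′′′(t) = (4608*e^(3*t) + 20736*e^(2*t) + 5832*e^(t))/(4096*e^(4*t) - 18432*e^(3*t) + 31104*e^(2*t) - 23328*e^(t) + 6561)
K′′′′′(t) = (-36864*e^(4*t) - 456192*e^(3*t) - 513216*e^(2*t) - 52488*e^(t))/(32768*e^(5*t) - 184320*e^(4*t) + 414720*e^(3*t) - 466560*e^(2*t) + 262440*e^(t) - 59049)

κ_5 = K′′′′′(0) = 1058760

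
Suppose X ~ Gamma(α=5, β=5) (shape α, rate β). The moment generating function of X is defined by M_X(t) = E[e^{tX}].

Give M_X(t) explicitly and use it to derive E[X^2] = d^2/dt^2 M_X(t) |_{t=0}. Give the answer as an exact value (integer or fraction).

M_X(t) = 3125/(5 - t)^5
M′(t) = 15625/(t^6 - 30*t^5 + 375*t^4 - 2500*t^3 + 9375*t^2 - 18750*t + 15625)
M′′(t) = -93750/(t^7 - 35*t^6 + 525*t^5 - 4375*t^4 + 21875*t^3 - 65625*t^2 + 109375*t - 78125)

E[X^2] = M′′(0) = 6/5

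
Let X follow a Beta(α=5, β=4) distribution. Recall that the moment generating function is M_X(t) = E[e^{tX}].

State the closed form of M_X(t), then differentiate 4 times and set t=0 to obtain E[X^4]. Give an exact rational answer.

E[X^4] = M′′′′(0) = 14/99

M_X(t) = ₁F₁(5; 9; t)
M′(t) = 5*₁F₁(6; 10; t)/9
M′′(t) = ₁F₁(7; 11; t)/3
M′′′(t) = 7*₁F₁(8; 12; t)/33
M′′′′(t) = 14*₁F₁(9; 13; t)/99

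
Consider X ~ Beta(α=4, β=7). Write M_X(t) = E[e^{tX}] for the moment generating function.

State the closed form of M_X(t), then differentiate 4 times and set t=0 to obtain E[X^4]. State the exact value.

E[X^4] = M′′′′(0) = 5/143

M_X(t) = ₁F₁(4; 11; t)
M′(t) = 4*₁F₁(5; 12; t)/11
M′′(t) = 5*₁F₁(6; 13; t)/33
M′′′(t) = 10*₁F₁(7; 14; t)/143
M′′′′(t) = 5*₁F₁(8; 15; t)/143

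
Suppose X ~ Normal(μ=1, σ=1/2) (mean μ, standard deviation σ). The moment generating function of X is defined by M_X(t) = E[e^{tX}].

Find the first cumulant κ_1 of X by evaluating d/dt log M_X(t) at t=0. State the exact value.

M_X(t) = e^(t^2/8 + t)
K_X(t) = log M_X(t) = t^2/8 + t
K′(t) = t/4 + 1

κ_1 = K′(0) = 1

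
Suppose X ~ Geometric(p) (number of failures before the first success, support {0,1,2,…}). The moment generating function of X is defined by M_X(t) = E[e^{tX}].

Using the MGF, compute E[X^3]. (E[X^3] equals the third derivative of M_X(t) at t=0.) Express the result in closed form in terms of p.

E[X^3] = D^3[M](0) = -1 + 7/p - 12/p^2 + 6/p^3

M_X(t) = p/(-(1 - p)*e^(t) + 1)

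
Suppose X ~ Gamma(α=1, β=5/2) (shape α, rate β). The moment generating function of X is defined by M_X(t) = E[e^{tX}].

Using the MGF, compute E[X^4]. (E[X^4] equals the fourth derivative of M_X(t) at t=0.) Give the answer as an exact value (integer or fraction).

M_X(t) = 5/(2*(5/2 - t))
D^4[M](t) = -1920/(32*t^5 - 400*t^4 + 2000*t^3 - 5000*t^2 + 6250*t - 3125)

E[X^4] = D^4[M](0) = 384/625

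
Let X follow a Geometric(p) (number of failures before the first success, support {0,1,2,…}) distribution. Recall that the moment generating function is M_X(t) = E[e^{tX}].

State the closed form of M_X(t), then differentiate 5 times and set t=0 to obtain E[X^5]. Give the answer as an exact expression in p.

M_X(t) = p/(-(1 - p)*e^(t) + 1)
M′(t) = (-p^2*e^(t) + p*e^(t))/(p^2*e^(2*t) - 2*p*e^(2*t) + 2*p*e^(t) + e^(2*t) - 2*e^(t) + 1)

E[X^5] = M′′′′′(0) = -1 + 31/p - 180/p^2 + 390/p^3 - 360/p^4 + 120/p^5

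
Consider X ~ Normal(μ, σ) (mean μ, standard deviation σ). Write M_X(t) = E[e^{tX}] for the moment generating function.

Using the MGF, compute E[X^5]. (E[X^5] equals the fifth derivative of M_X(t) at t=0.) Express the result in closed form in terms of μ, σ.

E[X^5] = M′′′′′(0) = μ*(μ^4 + 10*μ^2*σ^2 + 15*σ^4)

M_X(t) = e^(μ*t + σ^2*t^2/2)
M′(t) = μ*e^(μ*t)*e^(σ^2*t^2/2) + σ^2*t*e^(μ*t)*e^(σ^2*t^2/2)
M′′(t) = μ^2*e^(μ*t)*e^(σ^2*t^2/2) + 2*μ*σ^2*t*e^(μ*t)*e^(σ^2*t^2/2) + σ^4*t^2*e^(μ*t)*e^(σ^2*t^2/2) + σ^2*e^(μ*t)*e^(σ^2*t^2/2)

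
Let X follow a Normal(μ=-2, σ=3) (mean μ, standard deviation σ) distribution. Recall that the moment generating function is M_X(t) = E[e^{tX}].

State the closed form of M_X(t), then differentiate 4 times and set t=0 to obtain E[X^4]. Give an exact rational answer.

M_X(t) = e^(9*t^2/2 - 2*t)
M^(4)(t) = (6561*t^4*e^(9*t^2/2) - 5832*t^3*e^(9*t^2/2) + 6318*t^2*e^(9*t^2/2) - 2232*t*e^(9*t^2/2) + 475*e^(9*t^2/2))*e^(-2*t)

E[X^4] = M^(4)(0) = 475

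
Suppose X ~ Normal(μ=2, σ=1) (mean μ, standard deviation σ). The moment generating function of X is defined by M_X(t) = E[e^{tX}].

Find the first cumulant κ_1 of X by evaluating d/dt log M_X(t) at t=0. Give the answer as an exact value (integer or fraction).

M_X(t) = e^(t^2/2 + 2*t)
K_X(t) = log M_X(t) = t^2/2 + 2*t
K′(t) = t + 2

κ_1 = K′(0) = 2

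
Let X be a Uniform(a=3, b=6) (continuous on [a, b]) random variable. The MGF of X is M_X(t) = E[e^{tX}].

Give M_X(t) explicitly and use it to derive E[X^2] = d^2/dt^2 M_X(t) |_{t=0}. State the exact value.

M_X(t) = (e^(6*t) - e^(3*t))/(3*t)
M^(2)(t) = (36*t^2*e^(6*t) - 9*t^2*e^(3*t) - 12*t*e^(6*t) + 6*t*e^(3*t) + 2*e^(6*t) - 2*e^(3*t))/(3*t^3)

E[X^2] = M^(2)(0) = 21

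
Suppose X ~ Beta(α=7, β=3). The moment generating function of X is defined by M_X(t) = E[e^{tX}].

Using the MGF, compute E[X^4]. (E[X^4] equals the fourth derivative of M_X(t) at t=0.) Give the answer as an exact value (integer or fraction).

M_X(t) = ₁F₁(7; 10; t)
dM/dt = 7*₁F₁(8; 11; t)/10
d^2M/dt^2 = 28*₁F₁(9; 12; t)/55
d^3M/dt^3 = 21*₁F₁(10; 13; t)/55
d^4M/dt^4 = 42*₁F₁(11; 14; t)/143

E[X^4] = d^4M/dt^4 |_{t=0} = 42/143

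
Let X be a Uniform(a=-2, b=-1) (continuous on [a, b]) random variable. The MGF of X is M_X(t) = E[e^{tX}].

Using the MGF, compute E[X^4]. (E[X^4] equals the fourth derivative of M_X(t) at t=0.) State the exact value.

M_X(t) = (e^(-t) - e^(-2*t))/t
dM/dt = (-t*e^(t) + 2*t - e^(t) + 1)*e^(-2*t)/t^2
d^2M/dt^2 = (t^2*e^(t) - 4*t^2 + 2*t*e^(t) - 4*t + 2*e^(t) - 2)*e^(-2*t)/t^3
d^3M/dt^3 = (-t^3*e^(t) + 8*t^3 - 3*t^2*e^(t) + 12*t^2 - 6*t*e^(t) + 12*t - 6*e^(t) + 6)*e^(-2*t)/t^4
d^4M/dt^4 = (t^4*e^(t) - 16*t^4 + 4*t^3*e^(t) - 32*t^3 + 12*t^2*e^(t) - 48*t^2 + 24*t*e^(t) - 48*t + 24*e^(t) - 24)*e^(-2*t)/t^5

E[X^4] = d^4M/dt^4 |_{t=0} = 31/5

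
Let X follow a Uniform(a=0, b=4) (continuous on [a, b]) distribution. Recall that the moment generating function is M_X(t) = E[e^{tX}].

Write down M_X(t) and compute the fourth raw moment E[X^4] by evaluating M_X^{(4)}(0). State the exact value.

E[X^4] = d^4M/dt^4 |_{t=0} = 256/5

M_X(t) = (e^(4*t) - 1)/(4*t)
dM/dt = (4*t*e^(4*t) - e^(4*t) + 1)/(4*t^2)
d^2M/dt^2 = (8*t^2*e^(4*t) - 4*t*e^(4*t) + e^(4*t) - 1)/(2*t^3)
d^3M/dt^3 = (32*t^3*e^(4*t) - 24*t^2*e^(4*t) + 12*t*e^(4*t) - 3*e^(4*t) + 3)/(2*t^4)
d^4M/dt^4 = (64*t^4*e^(4*t) - 64*t^3*e^(4*t) + 48*t^2*e^(4*t) - 24*t*e^(4*t) + 6*e^(4*t) - 6)/t^5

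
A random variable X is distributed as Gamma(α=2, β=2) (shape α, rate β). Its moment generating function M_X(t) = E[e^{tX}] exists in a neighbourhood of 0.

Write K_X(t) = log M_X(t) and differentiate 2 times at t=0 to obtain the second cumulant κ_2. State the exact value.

κ_2 = K^(2)(0) = 1/2

M_X(t) = 4/(2 - t)^2
K_X(t) = log M_X(t) = -2*log(2 - t) + 2*log(2)
K^(2)(t) = 2/(t^2 - 4*t + 4)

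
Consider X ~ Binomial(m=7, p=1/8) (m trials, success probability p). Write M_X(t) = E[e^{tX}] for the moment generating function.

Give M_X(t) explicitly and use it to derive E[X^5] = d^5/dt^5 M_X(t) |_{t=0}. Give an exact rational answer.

M_X(t) = (e^(t)/8 + 7/8)^7

E[X^5] = D^5[M](0) = 94619/4096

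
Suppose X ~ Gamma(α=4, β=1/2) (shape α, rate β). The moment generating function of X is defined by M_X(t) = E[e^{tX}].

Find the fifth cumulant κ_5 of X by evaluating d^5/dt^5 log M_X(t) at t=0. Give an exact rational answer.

M_X(t) = 1/(16*(1/2 - t)^4)
K_X(t) = log M_X(t) = -4*log(1/2 - t) - 4*log(2)
dK/dt = -8/(2*t - 1)
d^2K/dt^2 = 16/(4*t^2 - 4*t + 1)
d^3K/dt^3 = -64/(8*t^3 - 12*t^2 + 6*t - 1)
d^4K/dt^4 = 384/(16*t^4 - 32*t^3 + 24*t^2 - 8*t + 1)
d^5K/dt^5 = -3072/(32*t^5 - 80*t^4 + 80*t^3 - 40*t^2 + 10*t - 1)

κ_5 = d^5K/dt^5 |_{t=0} = 3072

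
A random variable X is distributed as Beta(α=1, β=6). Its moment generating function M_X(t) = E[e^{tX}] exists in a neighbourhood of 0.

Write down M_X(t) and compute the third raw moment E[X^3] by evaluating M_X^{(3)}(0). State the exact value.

M_X(t) = ₁F₁(1; 7; t)
D^3[M](t) = ₁F₁(4; 10; t)/84

E[X^3] = D^3[M](0) = 1/84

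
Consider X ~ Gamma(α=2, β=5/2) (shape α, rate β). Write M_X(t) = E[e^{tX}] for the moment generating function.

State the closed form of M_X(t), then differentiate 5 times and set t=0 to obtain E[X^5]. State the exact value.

E[X^5] = M^(5)(0) = 4608/625

M_X(t) = 25/(4*(5/2 - t)^2)
M^(5)(t) = -576000/(128*t^7 - 2240*t^6 + 16800*t^5 - 70000*t^4 + 175000*t^3 - 262500*t^2 + 218750*t - 78125)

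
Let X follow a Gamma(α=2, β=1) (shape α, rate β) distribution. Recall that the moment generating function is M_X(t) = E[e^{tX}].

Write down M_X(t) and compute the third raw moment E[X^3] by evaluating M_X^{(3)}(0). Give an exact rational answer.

E[X^3] = M^(3)(0) = 24

M_X(t) = (1 - t)^(-2)
M^(3)(t) = -24/(t^5 - 5*t^4 + 10*t^3 - 10*t^2 + 5*t - 1)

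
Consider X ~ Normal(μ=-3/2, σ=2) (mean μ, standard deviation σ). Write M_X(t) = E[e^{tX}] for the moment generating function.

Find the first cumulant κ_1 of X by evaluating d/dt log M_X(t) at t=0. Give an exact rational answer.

κ_1 = dK/dt |_{t=0} = -3/2

M_X(t) = e^(2*t^2 - 3*t/2)
K_X(t) = log M_X(t) = 2*t^2 - 3*t/2
dK/dt = 4*t - 3/2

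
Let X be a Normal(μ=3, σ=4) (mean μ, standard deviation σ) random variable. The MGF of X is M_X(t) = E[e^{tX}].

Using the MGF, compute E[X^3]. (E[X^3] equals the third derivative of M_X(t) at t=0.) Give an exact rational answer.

M_X(t) = e^(8*t^2 + 3*t)
D^3[M](t) = 4096*t^3*e^(3*t)*e^(8*t^2) + 2304*t^2*e^(3*t)*e^(8*t^2) + 1200*t*e^(3*t)*e^(8*t^2) + 171*e^(3*t)*e^(8*t^2)

E[X^3] = D^3[M](0) = 171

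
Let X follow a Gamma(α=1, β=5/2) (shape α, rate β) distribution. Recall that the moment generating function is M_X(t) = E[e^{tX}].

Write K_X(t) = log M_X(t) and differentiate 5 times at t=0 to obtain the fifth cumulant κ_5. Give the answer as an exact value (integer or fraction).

M_X(t) = 5/(2*(5/2 - t))
K_X(t) = log M_X(t) = -log(5/2 - t) - log(2) + log(5)
K′(t) = -2/(2*t - 5)
K′′(t) = 4/(4*t^2 - 20*t + 25)
K′′′(t) = -16/(8*t^3 - 60*t^2 + 150*t - 125)
K′′′′(t) = 96/(16*t^4 - 160*t^3 + 600*t^2 - 1000*t + 625)
K′′′′′(t) = -768/(32*t^5 - 400*t^4 + 2000*t^3 - 5000*t^2 + 6250*t - 3125)

κ_5 = K′′′′′(0) = 768/3125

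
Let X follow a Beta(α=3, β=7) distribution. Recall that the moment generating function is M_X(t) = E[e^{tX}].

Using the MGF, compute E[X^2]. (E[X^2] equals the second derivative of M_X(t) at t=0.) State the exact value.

E[X^2] = d^2M/dt^2 |_{t=0} = 6/55

M_X(t) = ₁F₁(3; 10; t)
dM/dt = 3*₁F₁(4; 11; t)/10
d^2M/dt^2 = 6*₁F₁(5; 12; t)/55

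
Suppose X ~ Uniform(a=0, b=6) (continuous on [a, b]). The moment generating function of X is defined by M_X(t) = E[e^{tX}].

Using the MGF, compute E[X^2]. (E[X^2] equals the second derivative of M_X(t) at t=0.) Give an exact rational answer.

E[X^2] = M^(2)(0) = 12

M_X(t) = (e^(6*t) - 1)/(6*t)
M^(2)(t) = (18*t^2*e^(6*t) - 6*t*e^(6*t) + e^(6*t) - 1)/(3*t^3)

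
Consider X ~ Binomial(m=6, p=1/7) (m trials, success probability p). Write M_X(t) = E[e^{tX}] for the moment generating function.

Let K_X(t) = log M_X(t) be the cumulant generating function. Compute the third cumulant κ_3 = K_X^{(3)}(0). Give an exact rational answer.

M_X(t) = (e^(t)/7 + 6/7)^6
K_X(t) = log M_X(t) = 6*log(e^(t)/7 + 6/7)
dK/dt = 6*e^(t)/(e^(t) + 6)
d^2K/dt^2 = 36*e^(t)/(e^(2*t) + 12*e^(t) + 36)
d^3K/dt^3 = (-36*e^(2*t) + 216*e^(t))/(e^(3*t) + 18*e^(2*t) + 108*e^(t) + 216)

κ_3 = d^3K/dt^3 |_{t=0} = 180/343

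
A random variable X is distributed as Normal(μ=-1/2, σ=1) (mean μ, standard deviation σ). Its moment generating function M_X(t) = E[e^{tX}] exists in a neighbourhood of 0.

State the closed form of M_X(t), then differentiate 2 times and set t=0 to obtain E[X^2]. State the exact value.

E[X^2] = M^(2)(0) = 5/4

M_X(t) = e^(t^2/2 - t/2)
M^(2)(t) = (4*t^2*e^(t^2/2) - 4*t*e^(t^2/2) + 5*e^(t^2/2))*e^(-t/2)/4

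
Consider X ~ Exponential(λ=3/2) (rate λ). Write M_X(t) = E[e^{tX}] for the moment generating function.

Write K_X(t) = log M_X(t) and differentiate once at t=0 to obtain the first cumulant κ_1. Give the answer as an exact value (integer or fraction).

κ_1 = K′(0) = 2/3

M_X(t) = 3/(2*(3/2 - t))
K_X(t) = log M_X(t) = -log(3/2 - t) - log(2) + log(3)
K′(t) = -2/(2*t - 3)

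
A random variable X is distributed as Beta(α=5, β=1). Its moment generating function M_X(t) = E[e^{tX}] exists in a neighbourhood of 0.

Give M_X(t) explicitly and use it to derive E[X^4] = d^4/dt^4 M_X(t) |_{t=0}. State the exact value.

E[X^4] = d^4M/dt^4 |_{t=0} = 5/9

M_X(t) = ₁F₁(5; 6; t)
dM/dt = 5*₁F₁(6; 7; t)/6
d^2M/dt^2 = 5*₁F₁(7; 8; t)/7
d^3M/dt^3 = 5*₁F₁(8; 9; t)/8
d^4M/dt^4 = 5*₁F₁(9; 10; t)/9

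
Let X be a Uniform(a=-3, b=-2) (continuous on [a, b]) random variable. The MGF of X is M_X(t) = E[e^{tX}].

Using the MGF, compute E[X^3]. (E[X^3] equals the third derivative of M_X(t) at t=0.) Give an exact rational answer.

M_X(t) = (e^(-2*t) - e^(-3*t))/t
M^(3)(t) = (-8*t^3*e^(t) + 27*t^3 - 12*t^2*e^(t) + 27*t^2 - 12*t*e^(t) + 18*t - 6*e^(t) + 6)*e^(-3*t)/t^4

E[X^3] = M^(3)(0) = -65/4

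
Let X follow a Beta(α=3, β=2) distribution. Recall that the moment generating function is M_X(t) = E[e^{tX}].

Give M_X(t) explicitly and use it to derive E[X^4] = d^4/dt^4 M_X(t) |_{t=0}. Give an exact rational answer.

M_X(t) = ₁F₁(3; 5; t)
M^(4)(t) = 3*₁F₁(7; 9; t)/14

E[X^4] = M^(4)(0) = 3/14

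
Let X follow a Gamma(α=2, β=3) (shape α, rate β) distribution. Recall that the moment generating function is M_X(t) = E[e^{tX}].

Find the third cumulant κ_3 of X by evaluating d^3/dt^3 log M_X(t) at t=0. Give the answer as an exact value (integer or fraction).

M_X(t) = 9/(3 - t)^2
K_X(t) = log M_X(t) = -2*log(3 - t) + 2*log(3)
dK/dt = -2/(t - 3)
d^2K/dt^2 = 2/(t^2 - 6*t + 9)
d^3K/dt^3 = -4/(t^3 - 9*t^2 + 27*t - 27)

κ_3 = d^3K/dt^3 |_{t=0} = 4/27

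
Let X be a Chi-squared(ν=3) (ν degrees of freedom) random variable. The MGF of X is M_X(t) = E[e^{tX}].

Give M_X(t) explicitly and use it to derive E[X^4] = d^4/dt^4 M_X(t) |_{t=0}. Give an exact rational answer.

E[X^4] = d^4M/dt^4 |_{t=0} = 945

M_X(t) = (1 - 2*t)^(-3/2)
dM/dt = 3/(4*t^2*√(1 - 2*t) - 4*t*√(1 - 2*t) + √(1 - 2*t))
d^2M/dt^2 = -15/(8*t^3*√(1 - 2*t) - 12*t^2*√(1 - 2*t) + 6*t*√(1 - 2*t) - √(1 - 2*t))
d^3M/dt^3 = 105/(16*t^4*√(1 - 2*t) - 32*t^3*√(1 - 2*t) + 24*t^2*√(1 - 2*t) - 8*t*√(1 - 2*t) + √(1 - 2*t))
d^4M/dt^4 = -945/(32*t^5*√(1 - 2*t) - 80*t^4*√(1 - 2*t) + 80*t^3*√(1 - 2*t) - 40*t^2*√(1 - 2*t) + 10*t*√(1 - 2*t) - √(1 - 2*t))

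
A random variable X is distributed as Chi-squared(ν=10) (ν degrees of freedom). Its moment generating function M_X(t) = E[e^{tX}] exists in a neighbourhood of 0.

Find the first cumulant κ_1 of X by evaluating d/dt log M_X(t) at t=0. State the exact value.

M_X(t) = (1 - 2*t)^(-5)
K_X(t) = log M_X(t) = -5*log(1 - 2*t)
D[K](t) = -10/(2*t - 1)

κ_1 = D[K](0) = 10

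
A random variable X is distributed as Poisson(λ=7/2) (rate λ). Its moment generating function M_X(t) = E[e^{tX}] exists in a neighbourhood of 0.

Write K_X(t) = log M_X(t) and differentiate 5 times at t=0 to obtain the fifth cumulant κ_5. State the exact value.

M_X(t) = e^(7*e^(t)/2 - 7/2)
K_X(t) = log M_X(t) = 7*e^(t)/2 - 7/2
K^(5)(t) = 7*e^(t)/2

κ_5 = K^(5)(0) = 7/2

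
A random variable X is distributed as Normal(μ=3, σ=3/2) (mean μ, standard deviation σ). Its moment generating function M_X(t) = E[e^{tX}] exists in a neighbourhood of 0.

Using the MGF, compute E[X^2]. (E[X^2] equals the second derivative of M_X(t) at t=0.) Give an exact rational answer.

M_X(t) = e^(9*t^2/8 + 3*t)
dM/dt = 9*t*e^(3*t)*e^(9*t^2/8)/4 + 3*e^(3*t)*e^(9*t^2/8)
d^2M/dt^2 = 81*t^2*e^(3*t)*e^(9*t^2/8)/16 + 27*t*e^(3*t)*e^(9*t^2/8)/2 + 45*e^(3*t)*e^(9*t^2/8)/4

E[X^2] = d^2M/dt^2 |_{t=0} = 45/4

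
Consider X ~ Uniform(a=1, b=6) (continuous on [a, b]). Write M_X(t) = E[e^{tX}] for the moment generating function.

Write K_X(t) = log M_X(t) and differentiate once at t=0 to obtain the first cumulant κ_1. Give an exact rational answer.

κ_1 = dK/dt |_{t=0} = 7/2

M_X(t) = (e^(6*t) - e^(t))/(5*t)
K_X(t) = log M_X(t) = -log(t) + log(e^(6*t) - e^(t)) - log(5)
dK/dt = (6*t*e^(5*t) - t - e^(5*t) + 1)/(t*e^(5*t) - t)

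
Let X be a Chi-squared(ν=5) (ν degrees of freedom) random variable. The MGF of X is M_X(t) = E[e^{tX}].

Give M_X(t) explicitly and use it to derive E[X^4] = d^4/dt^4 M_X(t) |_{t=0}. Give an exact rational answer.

M_X(t) = (1 - 2*t)^(-5/2)
dM/dt = -5/(8*t^3*√(1 - 2*t) - 12*t^2*√(1 - 2*t) + 6*t*√(1 - 2*t) - √(1 - 2*t))
d^2M/dt^2 = 35/(16*t^4*√(1 - 2*t) - 32*t^3*√(1 - 2*t) + 24*t^2*√(1 - 2*t) - 8*t*√(1 - 2*t) + √(1 - 2*t))
d^3M/dt^3 = -315/(32*t^5*√(1 - 2*t) - 80*t^4*√(1 - 2*t) + 80*t^3*√(1 - 2*t) - 40*t^2*√(1 - 2*t) + 10*t*√(1 - 2*t) - √(1 - 2*t))
d^4M/dt^4 = 3465/(64*t^6*√(1 - 2*t) - 192*t^5*√(1 - 2*t) + 240*t^4*√(1 - 2*t) - 160*t^3*√(1 - 2*t) + 60*t^2*√(1 - 2*t) - 12*t*√(1 - 2*t) + √(1 - 2*t))

E[X^4] = d^4M/dt^4 |_{t=0} = 3465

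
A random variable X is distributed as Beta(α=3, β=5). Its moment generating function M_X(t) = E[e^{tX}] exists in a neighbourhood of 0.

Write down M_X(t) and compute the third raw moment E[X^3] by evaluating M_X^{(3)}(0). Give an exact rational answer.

M_X(t) = ₁F₁(3; 8; t)
M′(t) = 3*₁F₁(4; 9; t)/8
M′′(t) = ₁F₁(5; 10; t)/6
M′′′(t) = ₁F₁(6; 11; t)/12

E[X^3] = M′′′(0) = 1/12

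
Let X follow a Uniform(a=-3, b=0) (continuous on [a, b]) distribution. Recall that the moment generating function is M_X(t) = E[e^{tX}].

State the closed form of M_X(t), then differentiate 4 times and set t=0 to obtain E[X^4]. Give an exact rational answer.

M_X(t) = (1 - e^(-3*t))/(3*t)
D^4[M](t) = (-27*t^4 - 36*t^3 - 36*t^2 - 24*t + 8*e^(3*t) - 8)*e^(-3*t)/t^5

E[X^4] = D^4[M](0) = 81/5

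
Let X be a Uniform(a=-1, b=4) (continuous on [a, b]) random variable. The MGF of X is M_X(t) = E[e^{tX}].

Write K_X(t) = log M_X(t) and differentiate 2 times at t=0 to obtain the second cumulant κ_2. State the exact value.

M_X(t) = (e^(4*t) - e^(-t))/(5*t)
K_X(t) = log M_X(t) = -log(t) + log(e^(4*t) - e^(-t)) - log(5)
K′(t) = (4*t*e^(5*t) + t - e^(5*t) + 1)/(t*e^(5*t) - t)
K′′(t) = (-25*t^2*e^(5*t) + e^(10*t) - 2*e^(5*t) + 1)/(t^2*e^(10*t) - 2*t^2*e^(5*t) + t^2)

κ_2 = K′′(0) = 25/12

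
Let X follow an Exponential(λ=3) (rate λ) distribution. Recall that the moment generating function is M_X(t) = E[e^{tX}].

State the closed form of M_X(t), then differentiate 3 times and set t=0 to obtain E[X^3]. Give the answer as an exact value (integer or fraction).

M_X(t) = 3/(3 - t)
M^(3)(t) = 18/(t^4 - 12*t^3 + 54*t^2 - 108*t + 81)

E[X^3] = M^(3)(0) = 2/9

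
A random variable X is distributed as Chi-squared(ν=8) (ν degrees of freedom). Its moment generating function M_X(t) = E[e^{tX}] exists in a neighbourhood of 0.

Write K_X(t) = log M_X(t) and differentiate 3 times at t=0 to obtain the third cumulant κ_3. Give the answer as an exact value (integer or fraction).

κ_3 = d^3K/dt^3 |_{t=0} = 64

M_X(t) = (1 - 2*t)^(-4)
K_X(t) = log M_X(t) = -4*log(1 - 2*t)
dK/dt = -8/(2*t - 1)
d^2K/dt^2 = 16/(4*t^2 - 4*t + 1)
d^3K/dt^3 = -64/(8*t^3 - 12*t^2 + 6*t - 1)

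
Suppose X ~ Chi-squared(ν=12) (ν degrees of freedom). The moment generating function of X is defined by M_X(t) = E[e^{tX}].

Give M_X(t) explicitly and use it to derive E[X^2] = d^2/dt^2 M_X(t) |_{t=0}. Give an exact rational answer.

M_X(t) = (1 - 2*t)^(-6)
dM/dt = -12/(128*t^7 - 448*t^6 + 672*t^5 - 560*t^4 + 280*t^3 - 84*t^2 + 14*t - 1)
d^2M/dt^2 = 168/(256*t^8 - 1024*t^7 + 1792*t^6 - 1792*t^5 + 1120*t^4 - 448*t^3 + 112*t^2 - 16*t + 1)

E[X^2] = d^2M/dt^2 |_{t=0} = 168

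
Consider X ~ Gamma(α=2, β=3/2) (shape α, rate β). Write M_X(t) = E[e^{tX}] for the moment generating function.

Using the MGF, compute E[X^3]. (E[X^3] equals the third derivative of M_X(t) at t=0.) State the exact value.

E[X^3] = M′′′(0) = 64/9

M_X(t) = 9/(4*(3/2 - t)^2)
M′(t) = -36/(8*t^3 - 36*t^2 + 54*t - 27)
M′′(t) = 216/(16*t^4 - 96*t^3 + 216*t^2 - 216*t + 81)
M′′′(t) = -1728/(32*t^5 - 240*t^4 + 720*t^3 - 1080*t^2 + 810*t - 243)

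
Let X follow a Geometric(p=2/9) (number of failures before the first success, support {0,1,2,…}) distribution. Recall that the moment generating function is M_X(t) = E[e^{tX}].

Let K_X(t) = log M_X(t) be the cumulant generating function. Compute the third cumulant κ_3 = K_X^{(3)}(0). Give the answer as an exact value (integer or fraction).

M_X(t) = 2/(9*(1 - 7*e^(t)/9))
K_X(t) = log M_X(t) = -log(1 - 7*e^(t)/9) - 2*log(3) + log(2)
K′(t) = -7*e^(t)/(7*e^(t) - 9)
K′′(t) = 63*e^(t)/(49*e^(2*t) - 126*e^(t) + 81)
K′′′(t) = (-441*e^(2*t) - 567*e^(t))/(343*e^(3*t) - 1323*e^(2*t) + 1701*e^(t) - 729)

κ_3 = K′′′(0) = 126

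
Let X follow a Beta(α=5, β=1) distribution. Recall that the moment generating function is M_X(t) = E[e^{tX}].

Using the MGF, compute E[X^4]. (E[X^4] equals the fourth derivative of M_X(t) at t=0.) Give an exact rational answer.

M_X(t) = ₁F₁(5; 6; t)
dM/dt = 5*₁F₁(6; 7; t)/6
d^2M/dt^2 = 5*₁F₁(7; 8; t)/7
d^3M/dt^3 = 5*₁F₁(8; 9; t)/8
d^4M/dt^4 = 5*₁F₁(9; 10; t)/9

E[X^4] = d^4M/dt^4 |_{t=0} = 5/9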